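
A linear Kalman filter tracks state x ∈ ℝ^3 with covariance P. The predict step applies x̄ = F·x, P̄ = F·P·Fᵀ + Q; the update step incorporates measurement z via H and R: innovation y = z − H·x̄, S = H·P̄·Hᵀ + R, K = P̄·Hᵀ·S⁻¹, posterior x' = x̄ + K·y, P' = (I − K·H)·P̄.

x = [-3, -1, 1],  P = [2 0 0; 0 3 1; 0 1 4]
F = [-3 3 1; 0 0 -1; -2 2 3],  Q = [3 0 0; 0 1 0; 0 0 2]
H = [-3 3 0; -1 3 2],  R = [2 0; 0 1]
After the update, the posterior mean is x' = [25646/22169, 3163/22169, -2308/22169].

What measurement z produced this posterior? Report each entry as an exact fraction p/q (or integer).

z = [-3, -1]

x̄ = F·x = [7, -1, 7]
P̄ = F·P·Fᵀ + Q = [58 -7 53; -7 5 -14; 53 -14 70]
S = H·P̄·Hᵀ + R = [695 -99; -99 46]
K = P̄·Hᵀ·S⁻¹ = [-6297/22169 -540/22169; 1062/22169 -606/22169; -4791/22169 11376/22169]
x' − x̄ = [-129537/22169, 25332/22169, -157491/22169] = K·y
y = (KᵀK)⁻¹·Kᵀ·(x' − x̄) = [21, -5]
z = y + H·x̄ = [21, -5] + [-24, 4] = [-3, -1]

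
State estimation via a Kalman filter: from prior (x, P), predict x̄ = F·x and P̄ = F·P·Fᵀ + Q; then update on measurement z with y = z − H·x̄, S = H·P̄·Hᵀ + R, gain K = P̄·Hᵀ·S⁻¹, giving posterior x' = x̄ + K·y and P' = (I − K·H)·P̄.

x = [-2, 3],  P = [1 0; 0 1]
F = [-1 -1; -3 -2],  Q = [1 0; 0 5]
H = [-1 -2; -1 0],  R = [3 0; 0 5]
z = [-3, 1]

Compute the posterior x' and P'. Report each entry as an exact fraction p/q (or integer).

x' = [-71/123, 1052/615]
P' = [125/123 -43/123; -43/123 502/615]

x̄ = F·x = [-1, 0]
P̄ = F·P·Fᵀ + Q = [3 5; 5 18]
y = z − H·x̄ = [-4, 0]
S = H·P̄·Hᵀ + R = [98 13; 13 8]
K = P̄·Hᵀ·S⁻¹ = [-13/123 -25/123; -263/615 43/615]
x' = x̄ + K·y = [-71/123, 1052/615]
P' = (I − K·H)·P̄ = [125/123 -43/123; -43/123 502/615]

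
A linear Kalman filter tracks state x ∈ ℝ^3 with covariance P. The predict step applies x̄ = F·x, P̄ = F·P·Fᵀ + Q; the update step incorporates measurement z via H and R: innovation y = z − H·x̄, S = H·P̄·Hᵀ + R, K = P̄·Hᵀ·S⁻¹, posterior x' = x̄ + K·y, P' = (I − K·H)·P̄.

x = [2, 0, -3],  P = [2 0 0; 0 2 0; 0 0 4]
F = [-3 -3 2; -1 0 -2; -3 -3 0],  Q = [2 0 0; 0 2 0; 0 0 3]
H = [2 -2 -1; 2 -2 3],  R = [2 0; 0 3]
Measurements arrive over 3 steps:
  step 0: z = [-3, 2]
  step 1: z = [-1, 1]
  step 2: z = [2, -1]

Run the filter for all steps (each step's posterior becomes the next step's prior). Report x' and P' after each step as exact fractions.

step 0: x' = [-11456/25727, 11990/25727, 31821/25727], P' = [59290/25727 56242/25727 3000/25727; 56242/25727 431008/180089 37416/180089; 3000/25727 37416/180089 55554/180089]
step 1: x' = [-910393718/3564425557, -687409738/3564425557, 1224292515/3564425557], P' = [20965271312/10693276671 19241353364/10693276671 310666124/3564425557; 19241353364/10693276671 20869235936/10693276671 600658592/3564425557; 310666124/3564425557 600658592/3564425557 1074281562/3564425557]
step 2: x' = [-45908625065478/527179912069555, -379117068338944/527179912069555, -394783820227584/527179912069555], P' = [1031888353127318/527179912069555 946880604668564/527179912069555 45586955931564/527179912069555; 946880604668564/527179912069555 1027085567610782/527179912069555 88450435568892/527179912069555; 45586955931564/527179912069555 88450435568892/527179912069555 158796421232142/527179912069555]

step 0: x̄ = F·x = [-12, 4, -6]
step 0: P̄ = F·P·Fᵀ + Q = [54 -10 36; -10 20 6; 36 6 39]
step 0: y = z − H·x̄ = [23, 52]
step 0: S = H·P̄·Hᵀ + R = [297 379; 379 1090]
step 0: K = P̄·Hᵀ·S⁻¹ = [1548/25727 5032/25727; -56022/180089 12540/180089; -44193/180089 44610/180089]
step 0: x' = x̄ + K·y = [-11456/25727, 11990/25727, 31821/25727]
step 0: P' = (I − K·H)·P̄ = [59290/25727 56242/25727 3000/25727; 56242/25727 431008/180089 37416/180089; 3000/25727 37416/180089 55554/180089]
step 1: x̄ = F·x = [62040/25727, -52186/25727, -1602/25727]
step 1: P̄ = F·P·Fᵀ + Q = [14582236/180089 2512452/180089 14350338/180089; 2512452/180089 1081424/180089 2776668/180089; 14350338/180089 2776668/180089 15241101/180089]
step 1: y = z − H·x̄ = [-255781/25727, -197919/25727]
step 1: S = H·P̄·Hᵀ + R = [11861623/180089 43126401/180089; 43126401/180089 319149240/180089]
step 1: K = P̄·Hᵀ·S⁻¹ = [419306254/3564425557 2081277004/10693276671; -842956820/3564425557 716720728/10693276671; -827133249/3564425557 880953250/3564425557]
step 1: x' = x̄ + K·y = [-910393718/3564425557, -687409738/3564425557, 1224292515/3564425557]
step 1: P' = (I − K·H)·P̄ = [20965271312/10693276671 19241353364/10693276671 310666124/3564425557; 19241353364/10693276671 20869235936/10693276671 600658592/3564425557; 310666124/3564425557 600658592/3564425557 1074281562/3564425557]
step 2: x̄ = F·x = [658363218/324038687, -219741616/509203651, 4793410368/3564425557]
step 2: P̄ = F·P·Fᵀ + Q = [21949247518/324038687 529300188/46291241 21407608512/324038687; 529300188/46291241 8424456698/1527610953 6524938996/509203651; 21407608512/324038687 6524938996/509203651 251644918599/3564425557]
step 2: y = z − H·x̄ = [-5638111938/3564425557, -35505030081/3564425557]
step 2: S = H·P̄·Hᵀ + R = [653650573715/10693276671 2167943893025/10693276671; 2167943893025/10693276671 15814659688442/10693276671]
step 2: K = P̄·Hᵀ·S⁻¹ = [62214270492972/527179912069555 20451757647480/105435982413911; -124430180726664/527179912069555 6996092054816/105435982413911; -122261690253399/527179912069555 26044153628118/105435982413911]
step 2: x' = x̄ + K·y = [-45908625065478/527179912069555, -379117068338944/527179912069555, -394783820227584/527179912069555]
step 2: P' = (I − K·H)·P̄ = [1031888353127318/527179912069555 946880604668564/527179912069555 45586955931564/527179912069555; 946880604668564/527179912069555 1027085567610782/527179912069555 88450435568892/527179912069555; 45586955931564/527179912069555 88450435568892/527179912069555 158796421232142/527179912069555]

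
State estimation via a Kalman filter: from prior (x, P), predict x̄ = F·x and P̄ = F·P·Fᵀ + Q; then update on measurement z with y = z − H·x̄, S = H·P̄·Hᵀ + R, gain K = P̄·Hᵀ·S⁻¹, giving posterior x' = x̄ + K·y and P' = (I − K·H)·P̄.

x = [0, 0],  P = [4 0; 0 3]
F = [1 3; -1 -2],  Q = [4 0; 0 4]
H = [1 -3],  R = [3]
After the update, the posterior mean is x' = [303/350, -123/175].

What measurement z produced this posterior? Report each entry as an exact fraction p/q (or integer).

x̄ = F·x = [0, 0]
P̄ = F·P·Fᵀ + Q = [35 -22; -22 20]
S = H·P̄·Hᵀ + R = [350]
K = P̄·Hᵀ·S⁻¹ = [101/350; -41/175]
x' − x̄ = [303/350, -123/175] = K·y
y = (KᵀK)⁻¹·Kᵀ·(x' − x̄) = [3]
z = y + H·x̄ = [3] + [0] = [3]

z = [3]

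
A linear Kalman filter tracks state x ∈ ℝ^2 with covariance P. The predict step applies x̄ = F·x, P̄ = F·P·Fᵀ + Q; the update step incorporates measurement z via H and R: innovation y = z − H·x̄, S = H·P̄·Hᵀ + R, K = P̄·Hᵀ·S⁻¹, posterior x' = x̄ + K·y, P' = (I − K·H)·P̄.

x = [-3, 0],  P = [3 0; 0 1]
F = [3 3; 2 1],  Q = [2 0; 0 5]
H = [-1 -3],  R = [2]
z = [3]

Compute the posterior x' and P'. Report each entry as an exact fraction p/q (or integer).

x' = [-66/41, -21/41]
P' = [2263/328 -687/328; -687/328 279/328]

x̄ = F·x = [-9, -6]
P̄ = F·P·Fᵀ + Q = [38 21; 21 18]
y = z − H·x̄ = [-24]
S = H·P̄·Hᵀ + R = [328]
K = P̄·Hᵀ·S⁻¹ = [-101/328; -75/328]
x' = x̄ + K·y = [-66/41, -21/41]
P' = (I − K·H)·P̄ = [2263/328 -687/328; -687/328 279/328]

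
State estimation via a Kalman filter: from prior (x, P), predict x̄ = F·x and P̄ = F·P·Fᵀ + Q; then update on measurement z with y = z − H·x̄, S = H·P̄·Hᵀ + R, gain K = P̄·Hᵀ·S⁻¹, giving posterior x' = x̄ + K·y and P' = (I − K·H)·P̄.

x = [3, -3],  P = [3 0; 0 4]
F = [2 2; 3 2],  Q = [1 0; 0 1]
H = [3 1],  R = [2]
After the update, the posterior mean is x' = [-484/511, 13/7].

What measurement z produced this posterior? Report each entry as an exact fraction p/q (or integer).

x̄ = F·x = [0, 3]
P̄ = F·P·Fᵀ + Q = [29 34; 34 44]
S = H·P̄·Hᵀ + R = [511]
K = P̄·Hᵀ·S⁻¹ = [121/511; 2/7]
x' − x̄ = [-484/511, -8/7] = K·y
y = (KᵀK)⁻¹·Kᵀ·(x' − x̄) = [-4]
z = y + H·x̄ = [-4] + [3] = [-1]

z = [-1]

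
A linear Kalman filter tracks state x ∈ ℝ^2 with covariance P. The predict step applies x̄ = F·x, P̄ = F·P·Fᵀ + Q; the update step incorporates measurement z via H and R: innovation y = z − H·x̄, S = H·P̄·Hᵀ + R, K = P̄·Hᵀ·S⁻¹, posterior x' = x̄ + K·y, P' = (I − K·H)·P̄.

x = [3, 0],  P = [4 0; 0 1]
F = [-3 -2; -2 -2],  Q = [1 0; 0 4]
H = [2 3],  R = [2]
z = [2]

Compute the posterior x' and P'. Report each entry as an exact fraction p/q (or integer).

x' = [-77/359, 278/359]
P' = [941/359 -572/359; -572/359 424/359]

x̄ = F·x = [-9, -6]
P̄ = F·P·Fᵀ + Q = [41 28; 28 24]
y = z − H·x̄ = [38]
S = H·P̄·Hᵀ + R = [718]
K = P̄·Hᵀ·S⁻¹ = [83/359; 64/359]
x' = x̄ + K·y = [-77/359, 278/359]
P' = (I − K·H)·P̄ = [941/359 -572/359; -572/359 424/359]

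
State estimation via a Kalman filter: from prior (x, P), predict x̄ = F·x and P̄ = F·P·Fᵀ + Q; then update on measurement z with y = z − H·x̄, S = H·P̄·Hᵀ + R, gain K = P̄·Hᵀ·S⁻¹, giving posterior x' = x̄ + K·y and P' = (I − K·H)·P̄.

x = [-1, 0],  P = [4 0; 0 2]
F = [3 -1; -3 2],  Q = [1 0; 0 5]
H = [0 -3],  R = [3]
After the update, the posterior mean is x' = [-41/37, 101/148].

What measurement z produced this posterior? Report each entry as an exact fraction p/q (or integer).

x̄ = F·x = [-3, 3]
P̄ = F·P·Fᵀ + Q = [39 -40; -40 49]
S = H·P̄·Hᵀ + R = [444]
K = P̄·Hᵀ·S⁻¹ = [10/37; -49/148]
x' − x̄ = [70/37, -343/148] = K·y
y = (KᵀK)⁻¹·Kᵀ·(x' − x̄) = [7]
z = y + H·x̄ = [7] + [-9] = [-2]

z = [-2]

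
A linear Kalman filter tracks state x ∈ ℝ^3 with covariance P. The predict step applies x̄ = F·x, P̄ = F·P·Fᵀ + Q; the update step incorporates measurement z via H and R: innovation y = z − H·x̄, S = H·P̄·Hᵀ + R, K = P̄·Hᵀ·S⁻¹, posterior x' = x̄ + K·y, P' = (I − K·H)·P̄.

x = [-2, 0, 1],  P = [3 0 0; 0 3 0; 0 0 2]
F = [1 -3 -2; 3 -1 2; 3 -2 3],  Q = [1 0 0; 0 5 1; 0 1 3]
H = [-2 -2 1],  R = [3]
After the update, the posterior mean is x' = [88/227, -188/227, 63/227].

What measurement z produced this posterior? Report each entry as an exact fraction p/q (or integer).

z = [1]

x̄ = F·x = [-4, -4, -3]
P̄ = F·P·Fᵀ + Q = [39 10 15; 10 43 46; 15 46 60]
S = H·P̄·Hᵀ + R = [227]
K = P̄·Hᵀ·S⁻¹ = [-83/227; -60/227; -62/227]
x' − x̄ = [996/227, 720/227, 744/227] = K·y
y = (KᵀK)⁻¹·Kᵀ·(x' − x̄) = [-12]
z = y + H·x̄ = [-12] + [13] = [1]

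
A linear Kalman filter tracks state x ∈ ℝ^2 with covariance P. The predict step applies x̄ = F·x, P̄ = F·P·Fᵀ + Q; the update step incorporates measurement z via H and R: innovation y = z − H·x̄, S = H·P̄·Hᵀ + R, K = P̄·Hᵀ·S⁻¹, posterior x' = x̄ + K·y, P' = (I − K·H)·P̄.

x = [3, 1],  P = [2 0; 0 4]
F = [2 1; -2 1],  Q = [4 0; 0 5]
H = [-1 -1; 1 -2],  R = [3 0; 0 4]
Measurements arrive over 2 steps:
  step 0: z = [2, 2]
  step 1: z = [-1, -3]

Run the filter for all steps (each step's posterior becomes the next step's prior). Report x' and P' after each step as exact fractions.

step 0: x̄ = F·x = [7, -5]
step 0: P̄ = F·P·Fᵀ + Q = [16 -4; -4 17]
step 0: y = z − H·x̄ = [4, -15]
step 0: S = H·P̄·Hᵀ + R = [28 14; 14 104]
step 0: K = P̄·Hᵀ·S⁻¹ = [-396/679 30/97; -205/679 -63/194]
step 0: x' = x̄ + K·y = [19/679, -1815/1358]
step 0: P' = (I − K·H)·P̄ = [1072/679 116/679; 116/679 499/679]
step 1: x̄ = F·x = [-1739/1358, -1891/1358]
step 1: P̄ = F·P·Fᵀ + Q = [7967/679 -3789/679; -3789/679 7718/679]
step 1: y = z − H·x̄ = [-2494/679, -6117/1358]
step 1: S = H·P̄·Hᵀ + R = [10144/679 3680/679; 3680/679 56711/679]
step 1: K = P̄·Hᵀ·S⁻¹ = [-216601/413648 7965/25853; -223961/827296 -8310/25853]
step 1: x' = x̄ + K·y = [-154079/206824, 434217/413648]
step 1: P' = (I − K·H)·P̄ = [301561/206824 46681/413648; 46681/413648 578521/827296]

step 0: x' = [19/679, -1815/1358], P' = [1072/679 116/679; 116/679 499/679]
step 1: x' = [-154079/206824, 434217/413648], P' = [301561/206824 46681/413648; 46681/413648 578521/827296]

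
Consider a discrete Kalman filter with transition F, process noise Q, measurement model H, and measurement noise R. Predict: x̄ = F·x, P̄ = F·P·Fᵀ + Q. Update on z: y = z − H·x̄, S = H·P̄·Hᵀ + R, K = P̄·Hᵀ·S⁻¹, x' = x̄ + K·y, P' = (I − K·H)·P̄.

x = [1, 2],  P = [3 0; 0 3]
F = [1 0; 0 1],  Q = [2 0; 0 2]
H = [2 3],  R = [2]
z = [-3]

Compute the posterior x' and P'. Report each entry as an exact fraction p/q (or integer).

x̄ = F·x = [1, 2]
P̄ = F·P·Fᵀ + Q = [5 0; 0 5]
y = z − H·x̄ = [-11]
S = H·P̄·Hᵀ + R = [67]
K = P̄·Hᵀ·S⁻¹ = [10/67; 15/67]
x' = x̄ + K·y = [-43/67, -31/67]
P' = (I − K·H)·P̄ = [235/67 -150/67; -150/67 110/67]

x' = [-43/67, -31/67]
P' = [235/67 -150/67; -150/67 110/67]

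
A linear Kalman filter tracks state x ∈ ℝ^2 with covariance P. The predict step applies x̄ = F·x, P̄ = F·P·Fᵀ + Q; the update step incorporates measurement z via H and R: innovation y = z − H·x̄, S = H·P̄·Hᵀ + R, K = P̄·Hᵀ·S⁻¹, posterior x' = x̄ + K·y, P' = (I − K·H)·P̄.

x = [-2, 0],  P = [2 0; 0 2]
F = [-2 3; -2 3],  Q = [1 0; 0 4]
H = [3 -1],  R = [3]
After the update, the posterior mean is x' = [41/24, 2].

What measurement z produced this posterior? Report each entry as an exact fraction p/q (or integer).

z = [3]

x̄ = F·x = [4, 4]
P̄ = F·P·Fᵀ + Q = [27 26; 26 30]
S = H·P̄·Hᵀ + R = [120]
K = P̄·Hᵀ·S⁻¹ = [11/24; 2/5]
x' − x̄ = [-55/24, -2] = K·y
y = (KᵀK)⁻¹·Kᵀ·(x' − x̄) = [-5]
z = y + H·x̄ = [-5] + [8] = [3]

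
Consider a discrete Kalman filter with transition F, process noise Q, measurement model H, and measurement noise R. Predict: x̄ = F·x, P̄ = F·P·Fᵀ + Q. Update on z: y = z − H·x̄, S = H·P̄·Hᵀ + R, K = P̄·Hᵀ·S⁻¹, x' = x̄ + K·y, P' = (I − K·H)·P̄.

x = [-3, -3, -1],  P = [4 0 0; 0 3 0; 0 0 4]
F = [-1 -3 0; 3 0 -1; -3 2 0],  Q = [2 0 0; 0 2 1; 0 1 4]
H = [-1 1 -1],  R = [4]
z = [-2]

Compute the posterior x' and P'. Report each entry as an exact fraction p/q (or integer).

x̄ = F·x = [12, -8, 3]
P̄ = F·P·Fᵀ + Q = [33 -12 -6; -12 42 -35; -6 -35 52]
y = z − H·x̄ = [21]
S = H·P̄·Hᵀ + R = [213]
K = P̄·Hᵀ·S⁻¹ = [-13/71; 89/213; -27/71]
x' = x̄ + K·y = [579/71, 55/71, -354/71]
P' = (I − K·H)·P̄ = [1836/71 305/71 -1479/71; 305/71 1025/213 -82/71; -1479/71 -82/71 1505/71]

x' = [579/71, 55/71, -354/71]
P' = [1836/71 305/71 -1479/71; 305/71 1025/213 -82/71; -1479/71 -82/71 1505/71]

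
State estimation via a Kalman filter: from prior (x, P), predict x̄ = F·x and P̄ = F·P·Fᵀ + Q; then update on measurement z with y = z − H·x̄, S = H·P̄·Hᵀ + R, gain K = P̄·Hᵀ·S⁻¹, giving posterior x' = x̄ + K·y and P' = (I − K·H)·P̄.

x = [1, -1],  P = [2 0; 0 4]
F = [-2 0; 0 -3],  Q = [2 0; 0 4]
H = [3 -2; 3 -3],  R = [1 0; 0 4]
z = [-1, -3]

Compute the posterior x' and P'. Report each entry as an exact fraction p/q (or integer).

x̄ = F·x = [-2, 3]
P̄ = F·P·Fᵀ + Q = [10 0; 0 40]
y = z − H·x̄ = [11, 12]
S = H·P̄·Hᵀ + R = [251 330; 330 454]
K = P̄·Hᵀ·S⁻¹ = [1860/2527 -1185/2527; 1640/2527 -1860/2527]
x' = x̄ + K·y = [1186/2527, 3301/2527]
P' = (I − K·H)·P̄ = [5020/2527 6600/2527; 6600/2527 9080/2527]

x' = [1186/2527, 3301/2527]
P' = [5020/2527 6600/2527; 6600/2527 9080/2527]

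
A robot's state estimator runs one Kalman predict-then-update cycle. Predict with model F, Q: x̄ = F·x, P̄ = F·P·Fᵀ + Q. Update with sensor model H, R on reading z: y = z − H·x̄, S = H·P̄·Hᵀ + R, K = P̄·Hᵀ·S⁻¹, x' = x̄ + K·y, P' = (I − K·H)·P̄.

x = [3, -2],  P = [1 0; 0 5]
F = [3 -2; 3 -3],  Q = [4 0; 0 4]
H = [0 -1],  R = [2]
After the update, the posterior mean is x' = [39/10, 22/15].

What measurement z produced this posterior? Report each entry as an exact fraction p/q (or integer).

z = [-1]

x̄ = F·x = [13, 15]
P̄ = F·P·Fᵀ + Q = [33 39; 39 58]
S = H·P̄·Hᵀ + R = [60]
K = P̄·Hᵀ·S⁻¹ = [-13/20; -29/30]
x' − x̄ = [-91/10, -203/15] = K·y
y = (KᵀK)⁻¹·Kᵀ·(x' − x̄) = [14]
z = y + H·x̄ = [14] + [-15] = [-1]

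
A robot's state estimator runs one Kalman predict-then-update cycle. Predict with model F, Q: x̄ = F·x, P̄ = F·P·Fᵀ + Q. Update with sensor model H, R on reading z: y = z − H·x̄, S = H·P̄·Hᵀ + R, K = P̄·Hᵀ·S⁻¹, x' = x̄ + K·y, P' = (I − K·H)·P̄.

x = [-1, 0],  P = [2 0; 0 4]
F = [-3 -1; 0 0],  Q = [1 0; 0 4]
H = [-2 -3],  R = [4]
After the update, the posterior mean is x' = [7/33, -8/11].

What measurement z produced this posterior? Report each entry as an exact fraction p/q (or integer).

z = [2]

x̄ = F·x = [3, 0]
P̄ = F·P·Fᵀ + Q = [23 0; 0 4]
S = H·P̄·Hᵀ + R = [132]
K = P̄·Hᵀ·S⁻¹ = [-23/66; -1/11]
x' − x̄ = [-92/33, -8/11] = K·y
y = (KᵀK)⁻¹·Kᵀ·(x' − x̄) = [8]
z = y + H·x̄ = [8] + [-6] = [2]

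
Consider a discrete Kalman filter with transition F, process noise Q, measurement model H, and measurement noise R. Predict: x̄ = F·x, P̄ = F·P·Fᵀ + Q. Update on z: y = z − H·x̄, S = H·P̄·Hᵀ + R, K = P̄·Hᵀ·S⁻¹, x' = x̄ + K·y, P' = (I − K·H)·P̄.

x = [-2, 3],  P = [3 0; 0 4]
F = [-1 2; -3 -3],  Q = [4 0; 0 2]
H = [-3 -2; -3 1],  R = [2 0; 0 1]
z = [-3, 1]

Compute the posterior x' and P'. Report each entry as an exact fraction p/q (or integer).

x̄ = F·x = [8, -3]
P̄ = F·P·Fᵀ + Q = [23 -15; -15 65]
y = z − H·x̄ = [15, 28]
S = H·P̄·Hᵀ + R = [289 32; 32 363]
K = P̄·Hᵀ·S⁻¹ = [-11469/103883 -23028/103883; -34375/103883 34510/103883]
x' = x̄ + K·y = [14245/103883, 139006/103883]
P' = (I − K·H)·P̄ = [7666/103883 -30/103883; -30/103883 34420/103883]

x' = [14245/103883, 139006/103883]
P' = [7666/103883 -30/103883; -30/103883 34420/103883]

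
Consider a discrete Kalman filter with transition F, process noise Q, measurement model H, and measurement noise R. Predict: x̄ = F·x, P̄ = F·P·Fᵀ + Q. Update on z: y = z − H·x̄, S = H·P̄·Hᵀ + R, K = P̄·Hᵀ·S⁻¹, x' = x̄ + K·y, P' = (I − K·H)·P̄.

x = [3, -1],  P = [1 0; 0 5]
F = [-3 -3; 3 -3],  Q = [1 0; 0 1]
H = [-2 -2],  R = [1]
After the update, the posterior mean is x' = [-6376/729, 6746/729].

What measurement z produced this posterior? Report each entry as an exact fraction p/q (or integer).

z = [-1]

x̄ = F·x = [-6, 12]
P̄ = F·P·Fᵀ + Q = [55 36; 36 55]
S = H·P̄·Hᵀ + R = [729]
K = P̄·Hᵀ·S⁻¹ = [-182/729; -182/729]
x' − x̄ = [-2002/729, -2002/729] = K·y
y = (KᵀK)⁻¹·Kᵀ·(x' − x̄) = [11]
z = y + H·x̄ = [11] + [-12] = [-1]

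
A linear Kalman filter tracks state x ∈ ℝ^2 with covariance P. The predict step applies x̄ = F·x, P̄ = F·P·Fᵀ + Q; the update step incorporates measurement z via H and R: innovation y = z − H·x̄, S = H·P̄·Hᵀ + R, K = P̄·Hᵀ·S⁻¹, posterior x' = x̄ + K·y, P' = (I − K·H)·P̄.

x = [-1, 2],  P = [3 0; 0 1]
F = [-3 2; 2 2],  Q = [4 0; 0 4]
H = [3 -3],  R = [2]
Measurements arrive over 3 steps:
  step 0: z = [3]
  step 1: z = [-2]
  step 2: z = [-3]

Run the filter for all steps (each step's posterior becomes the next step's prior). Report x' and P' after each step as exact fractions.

step 0: x̄ = F·x = [7, 2]
step 0: P̄ = F·P·Fᵀ + Q = [35 -14; -14 20]
step 0: y = z − H·x̄ = [-12]
step 0: S = H·P̄·Hᵀ + R = [749]
step 0: K = P̄·Hᵀ·S⁻¹ = [21/107; -102/749]
step 0: x' = x̄ + K·y = [497/107, 2722/749]
step 0: P' = (I − K·H)·P̄ = [658/107 644/107; 644/107 4576/749]
step 1: x̄ = F·x = [-4993/749, 12402/749]
step 1: P̄ = F·P·Fᵀ + Q = [8658/749 -18348/749; -18348/749 75788/749]
step 1: y = z − H·x̄ = [7241/107]
step 1: S = H·P̄·Hᵀ + R = [155968/107]
step 1: K = P̄·Hᵀ·S⁻¹ = [5787/77984; -5043/19496]
step 1: x' = x̄ + K·y = [-897649/545888, -129207/136472]
step 1: P' = (I − K·H)·P̄ = [964179/272944 237669/68236; 237669/68236 62359/17059]
step 2: x̄ = F·x = [1659291/545888, -1414477/272944]
step 2: P̄ = F·P·Fᵀ + Q = [2352251/272944 -1847725/136472; -1847725/136472 4136219/68236]
step 2: y = z − H·x̄ = [-15102399/545888]
step 2: S = H·P̄·Hᵀ + R = [237138131/272944]
step 2: K = P̄·Hᵀ·S⁻¹ = [18143103/237138131; -60720978/237138131]
step 2: x' = x̄ + K·y = [218866848/237138131, 450970846/237138131]
step 2: P' = (I − K·H)·P̄ = [837667138/237138131 825571736/237138131; 825571736/237138131 866052388/237138131]

step 0: x' = [497/107, 2722/749], P' = [658/107 644/107; 644/107 4576/749]
step 1: x' = [-897649/545888, -129207/136472], P' = [964179/272944 237669/68236; 237669/68236 62359/17059]
step 2: x' = [218866848/237138131, 450970846/237138131], P' = [837667138/237138131 825571736/237138131; 825571736/237138131 866052388/237138131]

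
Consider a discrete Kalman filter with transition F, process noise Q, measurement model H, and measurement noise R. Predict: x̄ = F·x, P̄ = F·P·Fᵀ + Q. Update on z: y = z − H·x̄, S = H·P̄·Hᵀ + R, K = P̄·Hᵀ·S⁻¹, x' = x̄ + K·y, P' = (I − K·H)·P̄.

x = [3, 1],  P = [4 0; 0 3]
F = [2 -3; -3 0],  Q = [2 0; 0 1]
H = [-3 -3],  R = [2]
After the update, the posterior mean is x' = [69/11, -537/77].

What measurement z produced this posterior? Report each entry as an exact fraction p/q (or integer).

x̄ = F·x = [3, -9]
P̄ = F·P·Fᵀ + Q = [45 -24; -24 37]
S = H·P̄·Hᵀ + R = [308]
K = P̄·Hᵀ·S⁻¹ = [-9/44; -39/308]
x' − x̄ = [36/11, 156/77] = K·y
y = (KᵀK)⁻¹·Kᵀ·(x' − x̄) = [-16]
z = y + H·x̄ = [-16] + [18] = [2]

z = [2]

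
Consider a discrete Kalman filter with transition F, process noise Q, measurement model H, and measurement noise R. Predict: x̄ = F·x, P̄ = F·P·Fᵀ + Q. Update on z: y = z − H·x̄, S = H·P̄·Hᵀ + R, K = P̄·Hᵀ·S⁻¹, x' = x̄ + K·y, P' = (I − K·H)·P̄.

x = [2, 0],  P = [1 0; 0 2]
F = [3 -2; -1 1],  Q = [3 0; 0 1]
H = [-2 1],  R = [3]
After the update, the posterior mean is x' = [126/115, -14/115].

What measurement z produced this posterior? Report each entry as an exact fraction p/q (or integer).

z = [-2]

x̄ = F·x = [6, -2]
P̄ = F·P·Fᵀ + Q = [20 -7; -7 4]
S = H·P̄·Hᵀ + R = [115]
K = P̄·Hᵀ·S⁻¹ = [-47/115; 18/115]
x' − x̄ = [-564/115, 216/115] = K·y
y = (KᵀK)⁻¹·Kᵀ·(x' − x̄) = [12]
z = y + H·x̄ = [12] + [-14] = [-2]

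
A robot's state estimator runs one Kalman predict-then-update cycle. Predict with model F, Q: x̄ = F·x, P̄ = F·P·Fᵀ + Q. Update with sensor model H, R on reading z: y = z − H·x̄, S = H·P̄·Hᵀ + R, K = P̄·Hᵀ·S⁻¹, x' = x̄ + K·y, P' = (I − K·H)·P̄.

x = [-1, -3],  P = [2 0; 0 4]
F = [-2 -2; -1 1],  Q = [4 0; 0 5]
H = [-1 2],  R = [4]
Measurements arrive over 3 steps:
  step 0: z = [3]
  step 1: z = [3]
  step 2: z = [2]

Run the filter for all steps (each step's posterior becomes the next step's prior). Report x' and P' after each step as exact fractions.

step 0: x' = [49/23, 103/46], P' = [320/23 142/23; 142/23 84/23]
step 1: x' = [-1514/497, 57/497], P' = [22216/497 10158/497; 10158/497 5078/497]
step 2: x' = [2480/643, 69288/23791], P' = [40336/643 18494/643; 18494/643 334464/23791]

step 0: x̄ = F·x = [8, -2]
step 0: P̄ = F·P·Fᵀ + Q = [28 -4; -4 11]
step 0: y = z − H·x̄ = [15]
step 0: S = H·P̄·Hᵀ + R = [92]
step 0: K = P̄·Hᵀ·S⁻¹ = [-9/23; 13/46]
step 0: x' = x̄ + K·y = [49/23, 103/46]
step 0: P' = (I − K·H)·P̄ = [320/23 142/23; 142/23 84/23]
step 1: x̄ = F·x = [-201/23, 5/46]
step 1: P̄ = F·P·Fᵀ + Q = [2844/23 472/23; 472/23 235/23]
step 1: y = z − H·x̄ = [-137/23]
step 1: S = H·P̄·Hᵀ + R = [1988/23]
step 1: K = P̄·Hᵀ·S⁻¹ = [-475/497; -1/994]
step 1: x' = x̄ + K·y = [-1514/497, 57/497]
step 1: P' = (I − K·H)·P̄ = [22216/497 10158/497; 10158/497 5078/497]
step 2: x̄ = F·x = [2914/497, 1571/497]
step 2: P̄ = F·P·Fᵀ + Q = [192428/497 34276/497; 34276/497 9463/497]
step 2: y = z − H·x̄ = [766/497]
step 2: S = H·P̄·Hᵀ + R = [95164/497]
step 2: K = P̄·Hᵀ·S⁻¹ = [-837/643; -7675/47582]
step 2: x' = x̄ + K·y = [2480/643, 69288/23791]
step 2: P' = (I − K·H)·P̄ = [40336/643 18494/643; 18494/643 334464/23791]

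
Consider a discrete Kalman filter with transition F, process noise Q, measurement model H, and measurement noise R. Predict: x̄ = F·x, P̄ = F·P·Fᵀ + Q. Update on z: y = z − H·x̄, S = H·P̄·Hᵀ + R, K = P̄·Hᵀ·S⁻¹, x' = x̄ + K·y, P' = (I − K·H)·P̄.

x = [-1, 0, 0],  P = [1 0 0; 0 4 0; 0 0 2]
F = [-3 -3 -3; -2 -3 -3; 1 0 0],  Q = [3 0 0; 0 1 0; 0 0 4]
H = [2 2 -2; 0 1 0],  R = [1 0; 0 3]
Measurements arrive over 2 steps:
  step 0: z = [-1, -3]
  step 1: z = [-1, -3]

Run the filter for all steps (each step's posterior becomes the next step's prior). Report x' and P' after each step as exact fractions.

step 0: x' = [-687/2989, -11757/5978, -710/427], P' = [6150/2989 36/2989 831/427; 36/2989 8565/5978 591/427; 831/427 591/427 207/61]
step 1: x' = [-13169391/66850375, -64562766/66850375, -40057742/66850375], P' = [137708553/66850375 30303/66850375 129421536/66850375; 30303/66850375 93655803/66850375 89720286/66850375; 129421536/66850375 89720286/66850375 223415732/66850375]

step 0: x̄ = F·x = [3, 2, -1]
step 0: P̄ = F·P·Fᵀ + Q = [66 60 -3; 60 59 -2; -3 -2 5]
step 0: y = z − H·x̄ = [-13, -5]
step 0: S = H·P̄·Hᵀ + R = [1041 242; 242 62]
step 0: K = P̄·Hᵀ·S⁻¹ = [738/2989 12/2989; 363/2989 2855/5978; -54/427 197/427]
step 0: x' = x̄ + K·y = [-687/2989, -11757/5978, -710/427]
step 0: P' = (I − K·H)·P̄ = [6150/2989 36/2989 831/427; 36/2989 8565/5978 591/427; 831/427 591/427 207/61]
step 1: x̄ = F·x = [69213/5978, 67839/5978, -687/2989]
step 1: P̄ = F·P·Fᵀ + Q = [747933/5978 657981/5978 -36009/2989; 657981/5978 604241/5978 -29859/2989; -36009/2989 -29859/2989 18106/2989]
step 1: y = z − H·x̄ = [-141415/2989, -85773/5978]
step 1: S = H·P̄·Hᵀ + R = [5938629/2989 1321940/2989; 1321940/2989 622175/5978]
step 1: K = P̄·Hᵀ·S⁻¹ = [3326928/13370075 10101/66850375; 1586328/13370075 31218601/66850375; -1709564/13370075 29906762/66850375]
step 1: x' = x̄ + K·y = [-13169391/66850375, -64562766/66850375, -40057742/66850375]
step 1: P' = (I − K·H)·P̄ = [137708553/66850375 30303/66850375 129421536/66850375; 30303/66850375 93655803/66850375 89720286/66850375; 129421536/66850375 89720286/66850375 223415732/66850375]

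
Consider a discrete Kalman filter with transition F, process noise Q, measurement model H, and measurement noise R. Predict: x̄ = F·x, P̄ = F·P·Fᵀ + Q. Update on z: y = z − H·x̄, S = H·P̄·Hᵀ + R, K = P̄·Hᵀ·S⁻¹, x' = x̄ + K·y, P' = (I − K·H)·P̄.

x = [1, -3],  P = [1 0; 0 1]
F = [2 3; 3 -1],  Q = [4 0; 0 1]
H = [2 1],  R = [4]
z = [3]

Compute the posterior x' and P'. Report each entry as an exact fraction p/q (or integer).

x' = [-258/95, 757/95]
P' = [246/95 -344/95; -344/95 756/95]

x̄ = F·x = [-7, 6]
P̄ = F·P·Fᵀ + Q = [17 3; 3 11]
y = z − H·x̄ = [11]
S = H·P̄·Hᵀ + R = [95]
K = P̄·Hᵀ·S⁻¹ = [37/95; 17/95]
x' = x̄ + K·y = [-258/95, 757/95]
P' = (I − K·H)·P̄ = [246/95 -344/95; -344/95 756/95]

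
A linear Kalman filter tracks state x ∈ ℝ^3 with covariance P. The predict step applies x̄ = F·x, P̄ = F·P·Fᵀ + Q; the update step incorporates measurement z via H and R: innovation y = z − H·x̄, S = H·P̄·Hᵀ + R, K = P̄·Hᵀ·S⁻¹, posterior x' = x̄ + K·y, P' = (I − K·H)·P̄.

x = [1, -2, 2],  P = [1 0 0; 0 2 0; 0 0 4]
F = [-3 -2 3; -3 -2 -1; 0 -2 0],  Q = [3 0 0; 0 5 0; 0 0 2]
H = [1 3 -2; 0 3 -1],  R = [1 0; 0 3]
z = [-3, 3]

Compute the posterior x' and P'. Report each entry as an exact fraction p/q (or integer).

x' = [-1748/5323, 25927/10646, 26133/5323]
P' = [64157/5323 11018/5323 46200/5323; 11018/5323 14605/10646 16437/5323; 46200/5323 16437/5323 47820/5323]

x̄ = F·x = [7, -1, 4]
P̄ = F·P·Fᵀ + Q = [56 5 8; 5 26 8; 8 8 10]
y = z − H·x̄ = [1, 10]
S = H·P̄·Hᵀ + R = [233 189; 189 199]
K = P̄·Hᵀ·S⁻¹ = [4811/5323 -4382/5323; 103/10646 3647/10646; -129/5323 497/5323]
x' = x̄ + K·y = [-1748/5323, 25927/10646, 26133/5323]
P' = (I − K·H)·P̄ = [64157/5323 11018/5323 46200/5323; 11018/5323 14605/10646 16437/5323; 46200/5323 16437/5323 47820/5323]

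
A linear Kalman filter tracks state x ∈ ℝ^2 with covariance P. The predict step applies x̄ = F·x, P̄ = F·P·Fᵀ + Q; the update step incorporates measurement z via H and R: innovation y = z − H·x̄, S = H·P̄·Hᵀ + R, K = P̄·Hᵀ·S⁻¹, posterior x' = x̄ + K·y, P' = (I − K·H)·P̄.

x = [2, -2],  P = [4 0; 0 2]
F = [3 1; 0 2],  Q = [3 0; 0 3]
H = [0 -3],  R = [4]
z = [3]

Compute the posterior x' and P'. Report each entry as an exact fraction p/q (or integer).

x' = [520/103, -115/103]
P' = [4079/103 16/103; 16/103 44/103]

x̄ = F·x = [4, -4]
P̄ = F·P·Fᵀ + Q = [41 4; 4 11]
y = z − H·x̄ = [-9]
S = H·P̄·Hᵀ + R = [103]
K = P̄·Hᵀ·S⁻¹ = [-12/103; -33/103]
x' = x̄ + K·y = [520/103, -115/103]
P' = (I − K·H)·P̄ = [4079/103 16/103; 16/103 44/103]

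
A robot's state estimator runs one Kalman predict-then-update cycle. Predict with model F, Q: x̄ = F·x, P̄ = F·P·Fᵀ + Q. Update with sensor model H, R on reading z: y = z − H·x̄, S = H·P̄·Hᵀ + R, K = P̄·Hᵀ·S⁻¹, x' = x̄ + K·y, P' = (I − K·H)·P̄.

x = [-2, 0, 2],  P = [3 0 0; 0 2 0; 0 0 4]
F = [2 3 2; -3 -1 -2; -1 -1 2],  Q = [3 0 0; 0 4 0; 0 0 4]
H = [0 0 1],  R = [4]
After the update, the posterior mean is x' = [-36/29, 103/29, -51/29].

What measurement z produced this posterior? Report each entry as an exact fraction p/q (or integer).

x̄ = F·x = [0, 2, 6]
P̄ = F·P·Fᵀ + Q = [49 -40 4; -40 49 -5; 4 -5 25]
S = H·P̄·Hᵀ + R = [29]
K = P̄·Hᵀ·S⁻¹ = [4/29; -5/29; 25/29]
x' − x̄ = [-36/29, 45/29, -225/29] = K·y
y = (KᵀK)⁻¹·Kᵀ·(x' − x̄) = [-9]
z = y + H·x̄ = [-9] + [6] = [-3]

z = [-3]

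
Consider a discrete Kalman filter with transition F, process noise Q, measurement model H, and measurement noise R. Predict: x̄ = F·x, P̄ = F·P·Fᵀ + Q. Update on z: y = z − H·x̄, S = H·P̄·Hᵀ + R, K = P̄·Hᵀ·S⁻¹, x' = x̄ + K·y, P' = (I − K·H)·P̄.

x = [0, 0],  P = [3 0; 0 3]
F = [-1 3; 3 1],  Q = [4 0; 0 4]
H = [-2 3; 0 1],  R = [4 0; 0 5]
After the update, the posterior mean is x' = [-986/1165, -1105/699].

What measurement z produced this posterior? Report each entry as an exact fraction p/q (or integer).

x̄ = F·x = [0, 0]
P̄ = F·P·Fᵀ + Q = [34 0; 0 34]
S = H·P̄·Hᵀ + R = [446 102; 102 39]
K = P̄·Hᵀ·S⁻¹ = [-442/1165 1156/1165; 17/233 476/699]
x' − x̄ = [-986/1165, -1105/699] = K·y
y = (KᵀK)⁻¹·Kᵀ·(x' − x̄) = [-3, -2]
z = y + H·x̄ = [-3, -2] + [0, 0] = [-3, -2]

z = [-3, -2]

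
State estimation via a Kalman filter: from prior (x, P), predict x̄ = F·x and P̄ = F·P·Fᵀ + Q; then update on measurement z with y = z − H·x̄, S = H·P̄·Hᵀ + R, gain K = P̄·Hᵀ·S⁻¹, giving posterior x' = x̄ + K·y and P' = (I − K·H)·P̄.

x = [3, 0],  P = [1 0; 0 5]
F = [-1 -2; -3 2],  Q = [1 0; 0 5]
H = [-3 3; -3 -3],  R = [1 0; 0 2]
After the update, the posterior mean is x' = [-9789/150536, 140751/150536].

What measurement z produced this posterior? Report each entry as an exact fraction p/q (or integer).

z = [3, -3]

x̄ = F·x = [-3, -9]
P̄ = F·P·Fᵀ + Q = [22 -17; -17 34]
S = H·P̄·Hᵀ + R = [811 -108; -108 200]
K = P̄·Hᵀ·S⁻¹ = [-6255/37634 -24801/150536; 6273/37634 -24837/150536]
x' − x̄ = [441819/150536, 1495575/150536] = K·y
y = (KᵀK)⁻¹·Kᵀ·(x' − x̄) = [21, -39]
z = y + H·x̄ = [21, -39] + [-18, 36] = [3, -3]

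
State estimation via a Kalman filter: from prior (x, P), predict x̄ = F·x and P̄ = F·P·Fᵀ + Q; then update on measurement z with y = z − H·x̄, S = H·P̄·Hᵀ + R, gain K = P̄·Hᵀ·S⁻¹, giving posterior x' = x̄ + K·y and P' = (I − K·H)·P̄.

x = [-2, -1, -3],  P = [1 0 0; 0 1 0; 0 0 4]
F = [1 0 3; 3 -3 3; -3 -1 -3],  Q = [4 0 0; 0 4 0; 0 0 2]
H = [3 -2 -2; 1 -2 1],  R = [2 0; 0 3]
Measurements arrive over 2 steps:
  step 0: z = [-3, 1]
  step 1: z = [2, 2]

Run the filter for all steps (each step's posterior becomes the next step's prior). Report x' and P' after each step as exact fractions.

step 0: x̄ = F·x = [-11, -12, 16]
step 0: P̄ = F·P·Fᵀ + Q = [41 39 -39; 39 58 -42; -39 -42 48]
step 0: y = z − H·x̄ = [38, -28]
step 0: S = H·P̄·Hᵀ + R = [459 -176; -176 258]
step 0: K = P̄·Hᵀ·S⁻¹ = [9179/43723 -6618/43723; 493/43723 -39661/87446; -8457/43723 19983/87446]
step 0: x' = x̄ + K·y = [2311/1901, 2144/1901, 4280/1901]
step 0: P' = (I − K·H)·P̄ = [160658/43723 137440/43723 94368/43723; 137440/43723 268399/87446 142935/87446; 94368/43723 142935/87446 157083/87446]
step 1: x̄ = F·x = [15151/1901, 13341/1901, -21917/1901]
step 1: P̄ = F·P·Fᵀ + Q = [139881/3802 55032/1901 -116222/1901; 55032/1901 1473772/43723 -2195376/43723; -116222/1901 -2195376/43723 5326510/43723]
step 1: y = z − H·x̄ = [-58803/1901, 37250/1901]
step 1: S = H·P̄·Hᵀ + R = [82183379/87446 -34243567/87446; -34243567/87446 22667493/87446]
step 1: K = P̄·Hᵀ·S⁻¹ = [1144843541/7893663373 -40788426/415455967; -319774880/7893663373 -167549472/415455967; -1887124002/7893663373 108169126/415455967]
step 1: x' = x̄ + K·y = [12313861400/7893663373, 2908967133/7893663373, 7637996565/7893663373]
step 1: P' = (I − K·H)·P̄ = [26619343118/7893663373 22576151512/7893663373 16208019624/7893663373; 22576151512/7893663373 22103491188/7893663373 12080510960/7893663373; 16208019624/7893663373 12080510960/7893663373 14118642478/7893663373]

step 0: x' = [2311/1901, 2144/1901, 4280/1901], P' = [160658/43723 137440/43723 94368/43723; 137440/43723 268399/87446 142935/87446; 94368/43723 142935/87446 157083/87446]
step 1: x' = [12313861400/7893663373, 2908967133/7893663373, 7637996565/7893663373], P' = [26619343118/7893663373 22576151512/7893663373 16208019624/7893663373; 22576151512/7893663373 22103491188/7893663373 12080510960/7893663373; 16208019624/7893663373 12080510960/7893663373 14118642478/7893663373]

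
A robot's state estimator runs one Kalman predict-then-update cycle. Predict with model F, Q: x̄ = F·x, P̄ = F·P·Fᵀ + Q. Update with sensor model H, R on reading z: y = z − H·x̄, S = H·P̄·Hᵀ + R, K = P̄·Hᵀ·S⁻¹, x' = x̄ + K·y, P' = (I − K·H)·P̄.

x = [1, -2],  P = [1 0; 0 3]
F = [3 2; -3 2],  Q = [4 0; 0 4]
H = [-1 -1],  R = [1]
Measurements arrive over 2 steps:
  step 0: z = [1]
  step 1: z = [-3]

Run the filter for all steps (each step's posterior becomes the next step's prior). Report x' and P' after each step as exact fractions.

step 0: x̄ = F·x = [-1, -7]
step 0: P̄ = F·P·Fᵀ + Q = [25 3; 3 25]
step 0: y = z − H·x̄ = [-7]
step 0: S = H·P̄·Hᵀ + R = [57]
step 0: K = P̄·Hᵀ·S⁻¹ = [-28/57; -28/57]
step 0: x' = x̄ + K·y = [139/57, -203/57]
step 0: P' = (I − K·H)·P̄ = [641/57 -613/57; -613/57 641/57]
step 1: x̄ = F·x = [11/57, -823/57]
step 1: P̄ = F·P·Fᵀ + Q = [1205/57 -3205/57; -3205/57 15917/57]
step 1: y = z − H·x̄ = [-983/57]
step 1: S = H·P̄·Hᵀ + R = [10769/57]
step 1: K = P̄·Hᵀ·S⁻¹ = [2000/10769; -12712/10769]
step 1: x' = x̄ + K·y = [-32413/10769, 63737/10769]
step 1: P' = (I − K·H)·P̄ = [157485/10769 -159485/10769; -159485/10769 172197/10769]

step 0: x' = [139/57, -203/57], P' = [641/57 -613/57; -613/57 641/57]
step 1: x' = [-32413/10769, 63737/10769], P' = [157485/10769 -159485/10769; -159485/10769 172197/10769]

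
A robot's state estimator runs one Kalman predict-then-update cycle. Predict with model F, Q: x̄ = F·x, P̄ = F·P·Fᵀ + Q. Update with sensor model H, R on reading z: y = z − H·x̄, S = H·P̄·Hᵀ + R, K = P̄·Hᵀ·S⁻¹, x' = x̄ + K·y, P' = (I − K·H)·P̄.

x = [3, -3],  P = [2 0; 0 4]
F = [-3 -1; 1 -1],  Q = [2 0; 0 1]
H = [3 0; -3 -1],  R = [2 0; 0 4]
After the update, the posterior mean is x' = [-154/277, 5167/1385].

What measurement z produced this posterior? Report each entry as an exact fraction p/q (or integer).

z = [-1, -1]

x̄ = F·x = [-6, 6]
P̄ = F·P·Fᵀ + Q = [24 -2; -2 7]
S = H·P̄·Hᵀ + R = [218 -210; -210 215]
K = P̄·Hᵀ·S⁻¹ = [78/277 -14/277; -150/277 -739/1385]
x' − x̄ = [1508/277, -3143/1385] = K·y
y = (KᵀK)⁻¹·Kᵀ·(x' − x̄) = [17, -13]
z = y + H·x̄ = [17, -13] + [-18, 12] = [-1, -1]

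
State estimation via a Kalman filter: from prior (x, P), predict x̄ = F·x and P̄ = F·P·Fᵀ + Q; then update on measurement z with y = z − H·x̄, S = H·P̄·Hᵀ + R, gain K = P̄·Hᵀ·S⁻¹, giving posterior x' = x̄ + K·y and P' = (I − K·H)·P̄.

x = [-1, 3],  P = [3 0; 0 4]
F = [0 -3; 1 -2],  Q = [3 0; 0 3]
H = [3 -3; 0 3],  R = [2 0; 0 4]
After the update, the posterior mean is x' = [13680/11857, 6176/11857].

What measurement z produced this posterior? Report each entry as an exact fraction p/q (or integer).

x̄ = F·x = [-9, -7]
P̄ = F·P·Fᵀ + Q = [39 24; 24 22]
S = H·P̄·Hᵀ + R = [119 18; 18 202]
K = P̄·Hᵀ·S⁻¹ = [3897/11857 3879/11857; 12/11857 3873/11857]
x' − x̄ = [120393/11857, 89175/11857] = K·y
y = (KᵀK)⁻¹·Kᵀ·(x' − x̄) = [8, 23]
z = y + H·x̄ = [8, 23] + [-6, -21] = [2, 2]

z = [2, 2]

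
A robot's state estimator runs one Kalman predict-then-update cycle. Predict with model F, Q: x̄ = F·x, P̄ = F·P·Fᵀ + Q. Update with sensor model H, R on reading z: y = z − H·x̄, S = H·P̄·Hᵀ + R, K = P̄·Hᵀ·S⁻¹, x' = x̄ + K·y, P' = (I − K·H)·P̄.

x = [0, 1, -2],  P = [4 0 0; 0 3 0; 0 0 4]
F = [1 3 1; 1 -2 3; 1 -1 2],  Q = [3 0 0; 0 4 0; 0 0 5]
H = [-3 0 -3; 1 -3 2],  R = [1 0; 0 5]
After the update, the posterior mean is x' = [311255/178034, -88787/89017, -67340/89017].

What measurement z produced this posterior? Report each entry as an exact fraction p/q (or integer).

x̄ = F·x = [1, -8, -5]
P̄ = F·P·Fᵀ + Q = [38 -2 3; -2 56 34; 3 34 28]
S = H·P̄·Hᵀ + R = [649 -21; -21 275]
K = P̄·Hᵀ·S⁻¹ = [-32775/178034 29867/178034; -14271/89017 -34107/89017; -13239/89017 -14930/89017]
x' − x̄ = [133221/178034, 623349/89017, 377745/89017] = K·y
y = (KᵀK)⁻¹·Kᵀ·(x' − x̄) = [-15, -12]
z = y + H·x̄ = [-15, -12] + [12, 15] = [-3, 3]

z = [-3, 3]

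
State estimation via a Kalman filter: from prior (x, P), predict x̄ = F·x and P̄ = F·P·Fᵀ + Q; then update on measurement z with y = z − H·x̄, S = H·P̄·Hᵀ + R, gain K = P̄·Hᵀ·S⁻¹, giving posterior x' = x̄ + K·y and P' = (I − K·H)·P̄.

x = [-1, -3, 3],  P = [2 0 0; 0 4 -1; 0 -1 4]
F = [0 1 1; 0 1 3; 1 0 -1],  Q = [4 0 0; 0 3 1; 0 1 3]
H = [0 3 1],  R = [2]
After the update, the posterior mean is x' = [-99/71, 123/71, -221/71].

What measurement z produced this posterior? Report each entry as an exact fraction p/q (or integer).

z = [2]

x̄ = F·x = [0, 6, -4]
P̄ = F·P·Fᵀ + Q = [10 12 -3; 12 37 -10; -3 -10 9]
S = H·P̄·Hᵀ + R = [284]
K = P̄·Hᵀ·S⁻¹ = [33/284; 101/284; -21/284]
x' − x̄ = [-99/71, -303/71, 63/71] = K·y
y = (KᵀK)⁻¹·Kᵀ·(x' − x̄) = [-12]
z = y + H·x̄ = [-12] + [14] = [2]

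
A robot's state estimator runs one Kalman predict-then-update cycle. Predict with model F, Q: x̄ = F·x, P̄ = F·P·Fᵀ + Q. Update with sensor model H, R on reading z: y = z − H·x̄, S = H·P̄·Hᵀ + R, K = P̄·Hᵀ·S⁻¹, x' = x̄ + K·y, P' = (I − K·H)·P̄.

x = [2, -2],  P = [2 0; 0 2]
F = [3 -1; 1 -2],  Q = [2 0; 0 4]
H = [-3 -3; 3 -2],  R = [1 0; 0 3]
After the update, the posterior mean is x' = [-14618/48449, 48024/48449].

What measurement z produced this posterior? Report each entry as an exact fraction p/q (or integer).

x̄ = F·x = [8, 6]
P̄ = F·P·Fᵀ + Q = [22 10; 10 14]
S = H·P̄·Hᵀ + R = [505 -144; -144 137]
K = P̄·Hᵀ·S⁻¹ = [-6528/48449 9406/48449; -9576/48449 -9358/48449]
x' − x̄ = [-402210/48449, -242670/48449] = K·y
y = (KᵀK)⁻¹·Kᵀ·(x' − x̄) = [40, -15]
z = y + H·x̄ = [40, -15] + [-42, 12] = [-2, -3]

z = [-2, -3]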